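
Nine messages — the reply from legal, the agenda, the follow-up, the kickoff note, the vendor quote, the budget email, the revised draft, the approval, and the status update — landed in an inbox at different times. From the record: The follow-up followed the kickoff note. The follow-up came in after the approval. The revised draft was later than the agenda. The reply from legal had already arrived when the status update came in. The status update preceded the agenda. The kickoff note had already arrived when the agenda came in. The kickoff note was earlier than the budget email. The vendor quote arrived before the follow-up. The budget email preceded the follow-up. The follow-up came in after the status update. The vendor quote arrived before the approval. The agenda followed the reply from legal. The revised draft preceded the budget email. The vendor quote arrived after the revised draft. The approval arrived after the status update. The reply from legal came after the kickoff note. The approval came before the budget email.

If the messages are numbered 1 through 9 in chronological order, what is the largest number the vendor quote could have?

6

The vendor quote must come before the approval, the budget email, and the follow-up — 3 messages forced after it.
Everything else can be placed before the vendor quote in some valid order, so the vendor quote can sit as late as position 9 − 3 = 6.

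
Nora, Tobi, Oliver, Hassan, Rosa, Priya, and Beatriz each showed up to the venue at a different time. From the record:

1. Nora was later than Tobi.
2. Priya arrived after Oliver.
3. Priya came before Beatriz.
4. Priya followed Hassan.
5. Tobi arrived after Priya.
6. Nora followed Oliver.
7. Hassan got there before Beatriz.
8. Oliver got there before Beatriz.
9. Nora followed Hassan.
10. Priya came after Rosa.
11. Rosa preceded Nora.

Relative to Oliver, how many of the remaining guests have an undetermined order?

2

Forced after Oliver: Beatriz, Nora, Priya, and Tobi.
That leaves Hassan and Rosa with no forced order relative to Oliver — 2.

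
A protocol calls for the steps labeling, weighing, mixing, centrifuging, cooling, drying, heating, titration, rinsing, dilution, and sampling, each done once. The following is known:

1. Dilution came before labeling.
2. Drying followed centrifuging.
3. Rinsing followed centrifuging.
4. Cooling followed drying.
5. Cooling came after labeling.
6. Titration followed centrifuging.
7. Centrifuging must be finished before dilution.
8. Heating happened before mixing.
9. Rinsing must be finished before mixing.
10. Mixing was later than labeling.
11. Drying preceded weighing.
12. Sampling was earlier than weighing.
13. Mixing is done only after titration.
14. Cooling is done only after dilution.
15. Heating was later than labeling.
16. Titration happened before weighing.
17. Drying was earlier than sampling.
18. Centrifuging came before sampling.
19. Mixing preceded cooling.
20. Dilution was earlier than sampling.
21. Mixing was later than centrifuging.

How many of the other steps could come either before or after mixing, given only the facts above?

Forced before mixing: centrifuging, dilution, heating, labeling, rinsing, and titration; forced after mixing: cooling.
That leaves drying, sampling, and weighing with no forced order relative to mixing — 3.

3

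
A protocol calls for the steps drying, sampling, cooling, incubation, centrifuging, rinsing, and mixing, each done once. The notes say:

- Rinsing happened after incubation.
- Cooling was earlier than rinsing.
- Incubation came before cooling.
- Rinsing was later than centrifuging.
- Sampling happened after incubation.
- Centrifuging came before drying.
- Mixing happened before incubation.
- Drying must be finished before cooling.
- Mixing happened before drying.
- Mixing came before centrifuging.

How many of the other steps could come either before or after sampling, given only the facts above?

4

Forced before sampling: incubation and mixing.
That leaves centrifuging, cooling, drying, and rinsing with no forced order relative to sampling — 4.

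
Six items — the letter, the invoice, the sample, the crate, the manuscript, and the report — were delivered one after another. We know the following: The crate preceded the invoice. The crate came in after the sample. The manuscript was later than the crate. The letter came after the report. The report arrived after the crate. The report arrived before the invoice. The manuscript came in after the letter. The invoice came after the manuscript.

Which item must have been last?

the invoice

Every other item has a chain of constraints placing it before the invoice, so the invoice is last.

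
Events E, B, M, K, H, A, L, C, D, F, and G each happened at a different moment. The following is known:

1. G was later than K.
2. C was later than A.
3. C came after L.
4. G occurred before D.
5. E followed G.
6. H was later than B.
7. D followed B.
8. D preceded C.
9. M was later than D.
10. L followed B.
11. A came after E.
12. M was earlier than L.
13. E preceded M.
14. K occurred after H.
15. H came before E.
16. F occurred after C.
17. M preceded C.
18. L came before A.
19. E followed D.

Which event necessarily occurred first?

B has a chain of constraints placing it before every other event, so B must be first.

B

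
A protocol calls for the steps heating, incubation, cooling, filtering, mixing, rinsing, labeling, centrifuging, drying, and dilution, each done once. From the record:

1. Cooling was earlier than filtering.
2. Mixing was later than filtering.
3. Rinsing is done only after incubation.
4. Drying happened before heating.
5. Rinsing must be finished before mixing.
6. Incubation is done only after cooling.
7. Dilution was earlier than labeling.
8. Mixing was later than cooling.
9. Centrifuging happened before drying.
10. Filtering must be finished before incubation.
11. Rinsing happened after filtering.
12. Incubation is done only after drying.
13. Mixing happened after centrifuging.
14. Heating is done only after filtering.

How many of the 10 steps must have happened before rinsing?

5

Directly stated before rinsing: filtering and incubation.
Centrifuging reaches rinsing via centrifuging → drying → incubation → rinsing.
Cooling reaches rinsing via cooling → incubation → rinsing.
Drying reaches rinsing via drying → incubation → rinsing.
That's centrifuging, cooling, drying, filtering, and incubation — 5 in all.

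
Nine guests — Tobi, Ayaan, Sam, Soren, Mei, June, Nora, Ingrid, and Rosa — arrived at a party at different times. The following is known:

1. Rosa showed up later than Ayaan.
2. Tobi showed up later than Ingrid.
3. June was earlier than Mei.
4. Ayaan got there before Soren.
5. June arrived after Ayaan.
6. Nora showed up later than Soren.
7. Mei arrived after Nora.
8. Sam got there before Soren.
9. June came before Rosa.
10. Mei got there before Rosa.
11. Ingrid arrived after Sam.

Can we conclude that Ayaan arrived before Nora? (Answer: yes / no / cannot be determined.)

Chain the constraints: Ayaan → Soren → Nora. Each link is directly stated, so Ayaan comes before Nora.

yes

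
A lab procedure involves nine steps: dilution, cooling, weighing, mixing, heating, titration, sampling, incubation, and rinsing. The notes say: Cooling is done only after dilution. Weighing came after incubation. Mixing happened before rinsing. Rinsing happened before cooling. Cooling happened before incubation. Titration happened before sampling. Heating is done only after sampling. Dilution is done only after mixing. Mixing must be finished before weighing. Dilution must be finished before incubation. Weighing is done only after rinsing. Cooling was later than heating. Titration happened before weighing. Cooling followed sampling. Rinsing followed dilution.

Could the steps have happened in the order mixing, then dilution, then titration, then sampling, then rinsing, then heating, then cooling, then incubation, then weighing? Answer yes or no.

Check each stated constraint against the proposed order — e.g. dilution is ahead of incubation; mixing is ahead of weighing. Every pair is in the required order; nothing is violated.

yes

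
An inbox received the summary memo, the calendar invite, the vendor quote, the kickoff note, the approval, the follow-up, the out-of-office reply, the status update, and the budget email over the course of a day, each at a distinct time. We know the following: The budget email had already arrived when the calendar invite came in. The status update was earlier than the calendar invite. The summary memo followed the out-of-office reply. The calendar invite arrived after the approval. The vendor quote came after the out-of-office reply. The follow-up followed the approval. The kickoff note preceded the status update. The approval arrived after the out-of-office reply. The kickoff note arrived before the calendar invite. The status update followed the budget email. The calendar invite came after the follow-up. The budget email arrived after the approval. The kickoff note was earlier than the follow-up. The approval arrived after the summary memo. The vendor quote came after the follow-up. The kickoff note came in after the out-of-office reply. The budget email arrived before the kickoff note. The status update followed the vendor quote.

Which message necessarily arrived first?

the out-of-office reply

The out-of-office reply has a chain of constraints placing it before every other message, so the out-of-office reply must be first.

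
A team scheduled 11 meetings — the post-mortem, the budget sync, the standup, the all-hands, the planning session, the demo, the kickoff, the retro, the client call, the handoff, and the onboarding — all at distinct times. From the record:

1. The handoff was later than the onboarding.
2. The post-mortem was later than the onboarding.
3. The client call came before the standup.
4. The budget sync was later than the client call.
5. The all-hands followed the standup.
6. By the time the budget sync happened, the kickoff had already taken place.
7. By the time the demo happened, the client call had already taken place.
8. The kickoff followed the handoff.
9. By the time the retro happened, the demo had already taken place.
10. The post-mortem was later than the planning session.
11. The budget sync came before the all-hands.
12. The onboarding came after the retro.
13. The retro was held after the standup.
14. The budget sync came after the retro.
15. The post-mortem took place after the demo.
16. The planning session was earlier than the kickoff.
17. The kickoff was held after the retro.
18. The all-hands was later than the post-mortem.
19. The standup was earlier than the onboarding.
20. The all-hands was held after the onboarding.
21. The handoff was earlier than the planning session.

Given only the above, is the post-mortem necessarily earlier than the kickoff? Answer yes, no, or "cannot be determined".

cannot be determined

No chain of stated constraints runs from the post-mortem to the kickoff, and none runs from the kickoff to the post-mortem either.
So the relative order of the post-mortem and the kickoff is not fixed by the given facts.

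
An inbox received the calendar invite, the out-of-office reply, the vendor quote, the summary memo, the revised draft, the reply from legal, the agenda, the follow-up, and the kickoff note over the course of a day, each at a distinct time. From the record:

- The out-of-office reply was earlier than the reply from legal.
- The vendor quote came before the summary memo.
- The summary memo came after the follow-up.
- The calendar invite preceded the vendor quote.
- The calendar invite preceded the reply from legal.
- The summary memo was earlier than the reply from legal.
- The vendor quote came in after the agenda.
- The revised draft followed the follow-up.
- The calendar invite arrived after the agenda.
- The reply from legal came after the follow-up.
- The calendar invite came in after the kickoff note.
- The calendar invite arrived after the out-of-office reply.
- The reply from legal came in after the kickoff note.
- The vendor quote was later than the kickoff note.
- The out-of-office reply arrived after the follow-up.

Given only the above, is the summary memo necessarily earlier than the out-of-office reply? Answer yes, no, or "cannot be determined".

no

Tracing the constraints gives the out-of-office reply → the calendar invite → the vendor quote → the summary memo, so the out-of-office reply must come before the summary memo.
That means the summary memo cannot be before the out-of-office reply.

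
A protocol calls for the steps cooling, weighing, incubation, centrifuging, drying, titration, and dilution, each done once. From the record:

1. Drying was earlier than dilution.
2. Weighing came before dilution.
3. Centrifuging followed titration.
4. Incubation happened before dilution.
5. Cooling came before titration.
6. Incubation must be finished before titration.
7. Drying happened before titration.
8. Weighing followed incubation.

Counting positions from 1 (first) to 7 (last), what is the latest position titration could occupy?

Titration must come before centrifuging — 1 step forced after it.
Everything else can be placed before titration in some valid order, so titration can sit as late as position 7 − 1 = 6.

6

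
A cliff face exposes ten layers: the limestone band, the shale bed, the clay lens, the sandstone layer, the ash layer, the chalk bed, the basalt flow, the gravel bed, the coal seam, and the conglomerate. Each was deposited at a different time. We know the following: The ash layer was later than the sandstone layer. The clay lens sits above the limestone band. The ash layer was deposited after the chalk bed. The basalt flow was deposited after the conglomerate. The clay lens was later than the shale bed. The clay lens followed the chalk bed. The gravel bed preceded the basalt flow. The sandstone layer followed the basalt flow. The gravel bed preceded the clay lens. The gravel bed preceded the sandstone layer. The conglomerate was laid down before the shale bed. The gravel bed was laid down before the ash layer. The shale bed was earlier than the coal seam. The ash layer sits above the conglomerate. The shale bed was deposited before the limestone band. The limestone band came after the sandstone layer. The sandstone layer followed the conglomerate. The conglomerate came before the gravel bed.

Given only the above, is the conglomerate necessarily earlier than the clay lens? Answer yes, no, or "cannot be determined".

yes

Chain the constraints: the conglomerate → the gravel bed → the clay lens. Each link is directly stated, so the conglomerate comes before the clay lens.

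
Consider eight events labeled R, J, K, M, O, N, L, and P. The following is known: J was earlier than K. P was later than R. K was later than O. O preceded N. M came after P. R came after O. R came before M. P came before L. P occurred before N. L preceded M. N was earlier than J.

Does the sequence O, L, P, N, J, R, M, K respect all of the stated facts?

no

The constraints require R before P, but in the proposed sequence P appears ahead of R. That one violation is enough.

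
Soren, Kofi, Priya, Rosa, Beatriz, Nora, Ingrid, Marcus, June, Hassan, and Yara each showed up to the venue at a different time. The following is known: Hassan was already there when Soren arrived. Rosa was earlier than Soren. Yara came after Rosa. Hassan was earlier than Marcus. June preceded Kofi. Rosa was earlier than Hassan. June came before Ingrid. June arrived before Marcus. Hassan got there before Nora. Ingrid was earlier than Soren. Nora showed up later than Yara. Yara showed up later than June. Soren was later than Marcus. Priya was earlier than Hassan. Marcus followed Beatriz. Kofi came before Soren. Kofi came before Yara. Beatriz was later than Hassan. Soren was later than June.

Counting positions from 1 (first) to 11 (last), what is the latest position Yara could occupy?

Yara must come before Nora — 1 guest forced after them.
Everything else can be placed before Yara in some valid order, so Yara can sit as late as position 11 − 1 = 10.

10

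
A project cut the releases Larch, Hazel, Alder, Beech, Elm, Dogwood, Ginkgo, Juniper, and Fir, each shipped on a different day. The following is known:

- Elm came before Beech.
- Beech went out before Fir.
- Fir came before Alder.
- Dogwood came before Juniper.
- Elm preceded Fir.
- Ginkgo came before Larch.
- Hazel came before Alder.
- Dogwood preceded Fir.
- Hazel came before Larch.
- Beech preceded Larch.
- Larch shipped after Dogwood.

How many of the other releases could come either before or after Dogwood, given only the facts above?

Forced after Dogwood: Alder, Fir, Juniper, and Larch.
That leaves Beech, Elm, Ginkgo, and Hazel with no forced order relative to Dogwood — 4.

4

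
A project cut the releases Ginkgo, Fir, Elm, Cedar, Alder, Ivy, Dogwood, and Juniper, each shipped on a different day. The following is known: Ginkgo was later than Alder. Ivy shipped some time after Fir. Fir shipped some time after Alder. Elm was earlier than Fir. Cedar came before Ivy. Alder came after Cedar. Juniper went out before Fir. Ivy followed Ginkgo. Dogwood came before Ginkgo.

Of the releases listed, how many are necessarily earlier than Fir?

4

Directly stated before Fir: Alder, Elm, and Juniper.
Cedar reaches Fir via Cedar → Alder → Fir.
That's Alder, Cedar, Elm, and Juniper — 4 in all.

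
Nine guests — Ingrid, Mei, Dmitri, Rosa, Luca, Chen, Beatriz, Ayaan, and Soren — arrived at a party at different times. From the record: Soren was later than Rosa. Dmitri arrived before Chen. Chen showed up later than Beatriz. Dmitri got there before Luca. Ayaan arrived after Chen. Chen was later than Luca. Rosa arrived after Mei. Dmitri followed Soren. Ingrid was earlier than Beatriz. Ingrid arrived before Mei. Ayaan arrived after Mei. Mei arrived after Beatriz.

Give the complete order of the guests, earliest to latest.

Ingrid, Beatriz, Mei, Rosa, Soren, Dmitri, Luca, Chen, Ayaan

The constraints fix every adjacent pair, so only one ordering works:
Ingrid → Beatriz → Mei → Rosa → Soren → Dmitri → Luca → Chen → Ayaan.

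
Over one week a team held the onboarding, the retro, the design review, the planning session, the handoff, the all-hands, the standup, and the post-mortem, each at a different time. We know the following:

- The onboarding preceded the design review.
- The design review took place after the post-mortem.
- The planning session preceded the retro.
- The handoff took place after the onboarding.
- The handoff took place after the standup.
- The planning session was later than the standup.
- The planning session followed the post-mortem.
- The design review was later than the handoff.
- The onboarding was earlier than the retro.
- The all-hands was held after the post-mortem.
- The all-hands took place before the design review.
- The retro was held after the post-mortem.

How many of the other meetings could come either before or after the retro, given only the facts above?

3

Forced before the retro: the onboarding, the planning session, the post-mortem, and the standup.
That leaves the all-hands, the design review, and the handoff with no forced order relative to the retro — 3.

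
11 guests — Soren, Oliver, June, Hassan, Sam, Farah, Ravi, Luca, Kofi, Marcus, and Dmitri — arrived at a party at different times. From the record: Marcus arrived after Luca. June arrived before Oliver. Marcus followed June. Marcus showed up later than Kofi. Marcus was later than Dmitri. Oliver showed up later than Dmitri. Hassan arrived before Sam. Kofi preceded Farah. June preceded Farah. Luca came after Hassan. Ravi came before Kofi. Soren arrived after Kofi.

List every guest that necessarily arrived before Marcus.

Dmitri, Hassan, June, Kofi, Luca, Ravi

Directly stated before Marcus: Dmitri, June, Kofi, and Luca.
Hassan reaches Marcus via Hassan → Luca → Marcus.
Ravi reaches Marcus via Ravi → Kofi → Marcus.
No chain forces Farah (or any of the others) ahead of Marcus.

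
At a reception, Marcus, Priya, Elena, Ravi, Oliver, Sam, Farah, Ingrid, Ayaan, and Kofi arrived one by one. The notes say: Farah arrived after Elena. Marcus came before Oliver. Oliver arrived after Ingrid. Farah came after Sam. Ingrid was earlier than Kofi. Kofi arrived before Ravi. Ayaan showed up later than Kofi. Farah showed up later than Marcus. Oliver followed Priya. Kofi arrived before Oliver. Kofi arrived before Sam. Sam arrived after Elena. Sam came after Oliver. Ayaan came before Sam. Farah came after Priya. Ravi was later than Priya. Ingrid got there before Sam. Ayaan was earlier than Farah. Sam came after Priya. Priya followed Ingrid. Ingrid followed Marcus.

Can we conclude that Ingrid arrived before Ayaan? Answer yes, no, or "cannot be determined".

yes

Chain the constraints: Ingrid → Kofi → Ayaan. Each link is directly stated, so Ingrid comes before Ayaan.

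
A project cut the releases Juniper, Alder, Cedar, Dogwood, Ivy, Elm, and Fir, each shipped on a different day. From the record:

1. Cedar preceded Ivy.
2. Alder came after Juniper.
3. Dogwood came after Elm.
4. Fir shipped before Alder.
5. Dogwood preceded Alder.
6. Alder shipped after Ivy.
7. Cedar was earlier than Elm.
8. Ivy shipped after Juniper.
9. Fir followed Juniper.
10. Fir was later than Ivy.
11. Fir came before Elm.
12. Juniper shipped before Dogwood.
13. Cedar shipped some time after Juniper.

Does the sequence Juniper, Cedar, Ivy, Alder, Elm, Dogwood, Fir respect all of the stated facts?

no

The constraints require Fir before Elm, but in the proposed sequence Elm appears ahead of Fir. That one violation is enough.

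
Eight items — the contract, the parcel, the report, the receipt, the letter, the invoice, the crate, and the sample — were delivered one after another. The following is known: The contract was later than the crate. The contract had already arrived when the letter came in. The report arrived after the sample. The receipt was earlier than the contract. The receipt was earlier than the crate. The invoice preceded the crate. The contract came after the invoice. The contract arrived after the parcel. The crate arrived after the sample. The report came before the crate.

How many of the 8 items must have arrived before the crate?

4

Directly stated before the crate: the invoice, the receipt, the report, and the sample.
That's the invoice, the receipt, the report, and the sample — 4 in all.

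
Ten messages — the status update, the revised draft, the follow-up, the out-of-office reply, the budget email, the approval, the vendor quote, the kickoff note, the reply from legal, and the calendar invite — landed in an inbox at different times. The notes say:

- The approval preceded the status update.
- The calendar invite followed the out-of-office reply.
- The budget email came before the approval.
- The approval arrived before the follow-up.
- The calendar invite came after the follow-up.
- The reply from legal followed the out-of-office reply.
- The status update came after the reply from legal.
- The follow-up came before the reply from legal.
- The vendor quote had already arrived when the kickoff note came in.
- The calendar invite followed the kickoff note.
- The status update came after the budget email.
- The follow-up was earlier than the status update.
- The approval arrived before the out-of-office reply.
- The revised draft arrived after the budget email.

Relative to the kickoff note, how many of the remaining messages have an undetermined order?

Forced before the kickoff note: the vendor quote; forced after the kickoff note: the calendar invite.
That leaves the approval, the budget email, the follow-up, the out-of-office reply, the reply from legal, the revised draft, and the status update with no forced order relative to the kickoff note — 7.

7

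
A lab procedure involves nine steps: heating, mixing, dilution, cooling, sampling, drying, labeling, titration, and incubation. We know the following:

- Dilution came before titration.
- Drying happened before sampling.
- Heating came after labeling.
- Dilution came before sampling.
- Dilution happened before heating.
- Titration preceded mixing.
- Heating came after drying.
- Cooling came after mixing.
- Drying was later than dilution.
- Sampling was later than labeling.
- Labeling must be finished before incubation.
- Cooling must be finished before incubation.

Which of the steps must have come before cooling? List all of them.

Directly stated before cooling: mixing.
Dilution reaches cooling via dilution → titration → mixing → cooling.
Titration reaches cooling via titration → mixing → cooling.
No chain forces drying (or any of the others) ahead of cooling.

dilution, mixing, titration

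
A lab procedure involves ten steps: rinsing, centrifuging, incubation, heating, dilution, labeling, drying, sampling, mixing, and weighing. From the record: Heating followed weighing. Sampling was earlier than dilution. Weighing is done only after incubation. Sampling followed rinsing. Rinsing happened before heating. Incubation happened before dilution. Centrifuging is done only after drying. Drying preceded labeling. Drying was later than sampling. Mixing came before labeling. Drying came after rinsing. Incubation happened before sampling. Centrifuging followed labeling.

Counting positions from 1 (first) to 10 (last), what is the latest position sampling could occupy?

6

Sampling must come before centrifuging, dilution, drying, and labeling — 4 steps forced after it.
Everything else can be placed before sampling in some valid order, so sampling can sit as late as position 10 − 4 = 6.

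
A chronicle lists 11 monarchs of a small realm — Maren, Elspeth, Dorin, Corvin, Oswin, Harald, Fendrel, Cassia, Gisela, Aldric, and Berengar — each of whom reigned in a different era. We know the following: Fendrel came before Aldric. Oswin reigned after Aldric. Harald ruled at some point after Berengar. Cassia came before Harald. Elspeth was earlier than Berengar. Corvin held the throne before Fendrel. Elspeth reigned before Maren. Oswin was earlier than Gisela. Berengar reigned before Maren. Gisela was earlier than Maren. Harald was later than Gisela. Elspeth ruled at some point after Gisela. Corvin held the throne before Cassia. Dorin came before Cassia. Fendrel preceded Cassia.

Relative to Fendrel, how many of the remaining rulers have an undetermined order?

1

Forced before Fendrel: Corvin; forced after Fendrel: Aldric, Berengar, Cassia, Elspeth, Gisela, Harald, Maren, and Oswin.
That leaves Dorin with no forced order relative to Fendrel — 1.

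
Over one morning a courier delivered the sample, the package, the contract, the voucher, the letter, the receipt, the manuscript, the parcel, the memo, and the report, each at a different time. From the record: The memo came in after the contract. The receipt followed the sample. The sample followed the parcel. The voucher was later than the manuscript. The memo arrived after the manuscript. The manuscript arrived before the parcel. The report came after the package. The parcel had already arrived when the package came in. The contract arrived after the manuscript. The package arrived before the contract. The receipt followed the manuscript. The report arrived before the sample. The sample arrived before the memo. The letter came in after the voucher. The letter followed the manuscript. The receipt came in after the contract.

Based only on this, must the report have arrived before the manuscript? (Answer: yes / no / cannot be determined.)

no

Tracing the constraints gives the manuscript → the parcel → the package → the report, so the manuscript must come before the report.
That means the report cannot be before the manuscript.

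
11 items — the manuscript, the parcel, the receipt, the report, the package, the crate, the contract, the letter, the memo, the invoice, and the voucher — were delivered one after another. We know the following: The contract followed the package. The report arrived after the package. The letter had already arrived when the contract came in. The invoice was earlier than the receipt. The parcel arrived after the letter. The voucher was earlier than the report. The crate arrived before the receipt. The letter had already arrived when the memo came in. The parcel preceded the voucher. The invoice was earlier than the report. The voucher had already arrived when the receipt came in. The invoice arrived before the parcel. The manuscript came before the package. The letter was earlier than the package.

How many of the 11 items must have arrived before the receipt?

5

Directly stated before the receipt: the crate, the invoice, and the voucher.
The letter reaches the receipt via the letter → the parcel → the voucher → the receipt.
The parcel reaches the receipt via the parcel → the voucher → the receipt.
No chain forces the package (or any of the others) ahead of the receipt.
That's the crate, the invoice, the letter, the parcel, and the voucher — 5 in all.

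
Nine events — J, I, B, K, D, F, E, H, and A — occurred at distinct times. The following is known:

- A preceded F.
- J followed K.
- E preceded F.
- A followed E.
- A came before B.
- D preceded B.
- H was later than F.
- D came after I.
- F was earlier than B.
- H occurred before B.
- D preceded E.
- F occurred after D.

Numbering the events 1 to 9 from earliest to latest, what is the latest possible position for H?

H must come before B — 1 event forced after it.
Everything else can be placed before H in some valid order, so H can sit as late as position 9 − 1 = 8.

8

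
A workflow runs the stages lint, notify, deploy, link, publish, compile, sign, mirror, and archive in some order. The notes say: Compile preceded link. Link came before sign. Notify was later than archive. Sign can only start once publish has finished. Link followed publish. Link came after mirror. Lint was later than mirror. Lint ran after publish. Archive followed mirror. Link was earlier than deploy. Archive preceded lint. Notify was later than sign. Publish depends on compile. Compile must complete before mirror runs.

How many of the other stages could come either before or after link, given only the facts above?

2

Forced before link: compile, mirror, and publish; forced after link: deploy, notify, and sign.
That leaves archive and lint with no forced order relative to link — 2.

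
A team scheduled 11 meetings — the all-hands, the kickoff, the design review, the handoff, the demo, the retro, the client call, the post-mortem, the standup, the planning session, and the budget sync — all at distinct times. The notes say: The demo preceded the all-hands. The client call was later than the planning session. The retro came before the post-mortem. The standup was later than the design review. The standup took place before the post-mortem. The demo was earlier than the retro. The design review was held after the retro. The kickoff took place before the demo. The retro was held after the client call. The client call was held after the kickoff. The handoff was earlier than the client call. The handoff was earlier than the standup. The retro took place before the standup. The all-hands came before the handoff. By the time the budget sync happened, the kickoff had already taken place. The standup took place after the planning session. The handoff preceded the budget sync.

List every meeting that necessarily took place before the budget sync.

Directly stated before the budget sync: the handoff and the kickoff.
The all-hands reaches the budget sync via the all-hands → the handoff → the budget sync.
The demo reaches the budget sync via the demo → the all-hands → the handoff → the budget sync.
No chain forces the standup (or any of the others) ahead of the budget sync.

the all-hands, the demo, the handoff, the kickoff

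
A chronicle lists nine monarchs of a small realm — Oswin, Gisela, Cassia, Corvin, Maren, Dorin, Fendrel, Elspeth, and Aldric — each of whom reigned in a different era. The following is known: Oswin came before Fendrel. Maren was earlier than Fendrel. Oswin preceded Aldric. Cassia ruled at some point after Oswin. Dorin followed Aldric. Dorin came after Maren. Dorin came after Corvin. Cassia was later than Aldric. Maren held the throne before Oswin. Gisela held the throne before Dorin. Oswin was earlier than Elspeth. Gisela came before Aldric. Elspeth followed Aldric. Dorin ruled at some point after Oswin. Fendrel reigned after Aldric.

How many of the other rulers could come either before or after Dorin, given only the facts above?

3

Forced before Dorin: Aldric, Corvin, Gisela, Maren, and Oswin.
That leaves Cassia, Elspeth, and Fendrel with no forced order relative to Dorin — 3.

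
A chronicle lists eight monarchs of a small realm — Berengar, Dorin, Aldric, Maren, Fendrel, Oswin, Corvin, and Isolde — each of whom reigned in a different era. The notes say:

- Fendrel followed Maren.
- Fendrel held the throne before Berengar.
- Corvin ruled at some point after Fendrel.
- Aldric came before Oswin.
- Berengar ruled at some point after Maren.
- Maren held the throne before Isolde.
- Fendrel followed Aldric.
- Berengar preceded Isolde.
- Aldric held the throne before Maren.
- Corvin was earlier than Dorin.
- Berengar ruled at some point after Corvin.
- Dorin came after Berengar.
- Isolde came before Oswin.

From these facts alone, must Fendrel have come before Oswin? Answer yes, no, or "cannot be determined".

Chain the constraints: Fendrel → Berengar → Isolde → Oswin. Each link is directly stated, so Fendrel comes before Oswin.

yes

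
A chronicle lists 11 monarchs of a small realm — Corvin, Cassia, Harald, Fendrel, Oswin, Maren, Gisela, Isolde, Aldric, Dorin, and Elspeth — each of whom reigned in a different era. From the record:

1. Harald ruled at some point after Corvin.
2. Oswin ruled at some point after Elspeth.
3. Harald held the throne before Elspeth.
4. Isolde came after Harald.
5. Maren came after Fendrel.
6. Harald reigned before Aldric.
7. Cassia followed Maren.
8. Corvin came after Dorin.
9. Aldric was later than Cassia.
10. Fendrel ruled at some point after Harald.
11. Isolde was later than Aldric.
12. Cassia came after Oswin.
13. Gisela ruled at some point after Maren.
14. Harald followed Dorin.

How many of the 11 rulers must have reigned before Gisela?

Directly stated before Gisela: Maren.
Corvin reaches Gisela via Corvin → Harald → Fendrel → Maren → Gisela.
Dorin reaches Gisela via Dorin → Harald → Fendrel → Maren → Gisela.
Fendrel reaches Gisela via Fendrel → Maren → Gisela.
Likewise Harald reaches Gisela by chaining the stated constraints.
That's Corvin, Dorin, Fendrel, Harald, and Maren — 5 in all.

5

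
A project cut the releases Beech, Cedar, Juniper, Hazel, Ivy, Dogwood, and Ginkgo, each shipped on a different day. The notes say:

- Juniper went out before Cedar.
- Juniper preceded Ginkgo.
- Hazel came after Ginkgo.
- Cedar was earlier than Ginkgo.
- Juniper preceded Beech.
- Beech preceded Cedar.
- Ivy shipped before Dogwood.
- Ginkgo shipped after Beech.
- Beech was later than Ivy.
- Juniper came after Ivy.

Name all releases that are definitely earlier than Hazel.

Directly stated before Hazel: Ginkgo.
Beech reaches Hazel via Beech → Ginkgo → Hazel.
Cedar reaches Hazel via Cedar → Ginkgo → Hazel.
Ivy reaches Hazel via Ivy → Beech → Ginkgo → Hazel.
Likewise Juniper reaches Hazel by chaining the stated constraints.

Beech, Cedar, Ginkgo, Ivy, Juniper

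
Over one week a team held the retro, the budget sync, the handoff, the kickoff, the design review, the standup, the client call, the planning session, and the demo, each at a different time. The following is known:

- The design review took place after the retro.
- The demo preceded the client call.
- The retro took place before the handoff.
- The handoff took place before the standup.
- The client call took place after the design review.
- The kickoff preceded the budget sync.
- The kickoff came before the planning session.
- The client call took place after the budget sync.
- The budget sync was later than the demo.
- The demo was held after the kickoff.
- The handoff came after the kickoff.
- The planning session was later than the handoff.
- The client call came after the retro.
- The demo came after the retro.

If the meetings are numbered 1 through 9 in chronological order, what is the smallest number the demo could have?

3

The kickoff and the retro must both come before the demo — 2 forced predecessors.
Nothing else is forced ahead of the demo, so its earliest slot is position 2 + 1 = 3.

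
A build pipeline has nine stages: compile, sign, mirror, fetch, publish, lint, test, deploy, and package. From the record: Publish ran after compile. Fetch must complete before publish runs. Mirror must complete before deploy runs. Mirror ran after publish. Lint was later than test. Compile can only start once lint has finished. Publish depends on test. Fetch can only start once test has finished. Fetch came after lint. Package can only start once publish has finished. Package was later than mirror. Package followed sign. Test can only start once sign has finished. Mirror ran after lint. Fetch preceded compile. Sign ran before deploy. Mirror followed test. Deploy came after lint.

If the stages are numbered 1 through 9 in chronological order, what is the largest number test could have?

2

Test must come before compile, deploy, fetch, lint, mirror, package, and publish — 7 stages forced after it.
Everything else can be placed before test in some valid order, so test can sit as late as position 9 − 7 = 2.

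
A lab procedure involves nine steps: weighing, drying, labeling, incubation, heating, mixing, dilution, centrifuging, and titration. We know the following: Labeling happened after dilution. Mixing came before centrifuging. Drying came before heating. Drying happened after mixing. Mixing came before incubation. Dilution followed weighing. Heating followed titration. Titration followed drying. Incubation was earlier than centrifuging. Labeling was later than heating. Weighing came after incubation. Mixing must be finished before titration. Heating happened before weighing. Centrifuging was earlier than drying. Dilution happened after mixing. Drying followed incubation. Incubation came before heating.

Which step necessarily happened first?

mixing

Mixing has a chain of constraints placing it before every other step, so mixing must be first.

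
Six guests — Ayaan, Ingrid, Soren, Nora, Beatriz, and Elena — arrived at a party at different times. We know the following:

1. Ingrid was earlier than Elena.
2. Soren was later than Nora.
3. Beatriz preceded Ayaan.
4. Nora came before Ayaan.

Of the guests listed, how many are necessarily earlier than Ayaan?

Directly stated before Ayaan: Beatriz and Nora.
That's Beatriz and Nora — 2 in all.

2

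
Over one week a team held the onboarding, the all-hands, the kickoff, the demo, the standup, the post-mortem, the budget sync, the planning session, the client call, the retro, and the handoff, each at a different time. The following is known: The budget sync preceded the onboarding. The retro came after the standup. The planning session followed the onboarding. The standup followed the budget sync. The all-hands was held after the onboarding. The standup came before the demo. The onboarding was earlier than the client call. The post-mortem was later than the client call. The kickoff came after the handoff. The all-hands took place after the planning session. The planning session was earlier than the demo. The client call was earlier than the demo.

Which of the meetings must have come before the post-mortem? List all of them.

Directly stated before the post-mortem: the client call.
The budget sync reaches the post-mortem via the budget sync → the onboarding → the client call → the post-mortem.
The onboarding reaches the post-mortem via the onboarding → the client call → the post-mortem.
No chain forces the all-hands (or any of the others) ahead of the post-mortem.

the budget sync, the client call, the onboarding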